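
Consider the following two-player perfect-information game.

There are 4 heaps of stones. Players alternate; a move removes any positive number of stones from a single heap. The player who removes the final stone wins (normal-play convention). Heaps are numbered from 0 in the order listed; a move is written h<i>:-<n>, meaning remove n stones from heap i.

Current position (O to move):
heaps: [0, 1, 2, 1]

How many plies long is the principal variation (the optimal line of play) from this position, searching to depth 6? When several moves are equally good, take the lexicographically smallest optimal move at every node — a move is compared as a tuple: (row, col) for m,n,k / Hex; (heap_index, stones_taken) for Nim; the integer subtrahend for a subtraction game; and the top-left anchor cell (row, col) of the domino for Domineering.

[(0,1,2,1)] O move#1: h1:-1:-1/(0,0,2,1), h2:-1:-1/(0,1,1,1), h2:-2:+1/(0,1,0,1)*, h3:-1:-1/(0,1,2,0)
[(0,1,0,1)] X move#2: h1:-1:-1/(0,0,0,1)*, h3:-1:-1/(0,1,0,0)
[(0,0,0,1)] O move#3: h3:-1:+1/(0,0,0,0)*
[(0,0,0,0)] end (terminal -1, X#4); searched (0,1,2,1) to 6

PV length from [(0,1,2,1)]: 3 plies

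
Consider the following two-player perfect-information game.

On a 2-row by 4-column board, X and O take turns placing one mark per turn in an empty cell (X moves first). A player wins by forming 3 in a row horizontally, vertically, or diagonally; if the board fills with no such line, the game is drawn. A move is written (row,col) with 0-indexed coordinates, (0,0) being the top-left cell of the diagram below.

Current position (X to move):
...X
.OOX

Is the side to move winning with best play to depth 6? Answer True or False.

ply 1, X at ...X/.OOX | (0,0)=-1→X..X/.OOX; (0,1)=-1→.X.X/.OOX; (0,2)=-1→..XX/.OOX; (1,0)=+0→...X/XOOX*
ply 2, O at ...X/XOOX | (0,0)=+0→O..X/XOOX*; (0,1)=+0→.O.X/XOOX; (0,2)=+0→..OX/XOOX
ply 3, X at O..X/XOOX | (0,1)=+0→OX.X/XOOX*; (0,2)=+0→O.XX/XOOX
ply 4, O at OX.X/XOOX | (0,2)=+0→OXOX/XOOX*
ply 5: OXOX/XOOX is terminal +0 (X); from ...X/.OOX depth 6

X winning at [...X/.OOX]: False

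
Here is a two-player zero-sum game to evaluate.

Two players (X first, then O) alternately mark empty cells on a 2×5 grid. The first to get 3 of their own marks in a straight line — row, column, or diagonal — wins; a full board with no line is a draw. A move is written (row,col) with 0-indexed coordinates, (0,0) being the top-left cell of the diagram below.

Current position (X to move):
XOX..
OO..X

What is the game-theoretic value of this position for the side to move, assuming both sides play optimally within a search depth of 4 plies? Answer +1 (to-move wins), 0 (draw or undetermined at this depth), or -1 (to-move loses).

value(XOX../OO..X, X) = 0

[XOX../OO..X] X move#1: (0,3):-1/XOXX./OO..X, (0,4):-1/XOX.X/OO..X, (1,2):+0/XOX../OOX.X*, (1,3):-1/XOX../OO.XX
[XOX../OOX.X] O move#2: (0,3):-1/XOXO./OOX.X, (0,4):-1/XOX.O/OOX.X, (1,3):+0/XOX../OOXOX*
[XOX../OOXOX] X move#3: (0,3):+0/XOXX./OOXOX*, (0,4):+0/XOX.X/OOXOX
[XOXX./OOXOX] O move#4: (0,4):+0/XOXXO/OOXOX*
[XOXXO/OOXOX] end (terminal +0, X#5); searched XOX../OO..X to 4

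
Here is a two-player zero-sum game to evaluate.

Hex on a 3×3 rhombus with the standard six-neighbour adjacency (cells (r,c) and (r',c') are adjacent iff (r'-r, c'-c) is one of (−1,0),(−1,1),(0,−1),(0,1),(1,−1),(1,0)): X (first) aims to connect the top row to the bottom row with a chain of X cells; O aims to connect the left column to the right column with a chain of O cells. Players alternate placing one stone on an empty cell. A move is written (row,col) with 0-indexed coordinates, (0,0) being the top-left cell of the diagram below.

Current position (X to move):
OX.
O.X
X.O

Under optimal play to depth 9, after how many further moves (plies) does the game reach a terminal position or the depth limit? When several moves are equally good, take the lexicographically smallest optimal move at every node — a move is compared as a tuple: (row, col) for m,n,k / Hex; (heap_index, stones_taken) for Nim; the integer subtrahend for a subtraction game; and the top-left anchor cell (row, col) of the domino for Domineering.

PV length from [OX./O.X/X.O]: 3 plies

[OX./O.X/X.O] X move#1: (0,2):+1/OXX/O.X/X.O*, (1,1):+1/OX./OXX/X.O, (2,1):+1/OX./O.X/XXO
[OXX/O.X/X.O] O move#2: (1,1):-1/OXX/OOX/X.O*, (2,1):-1/OXX/O.X/XOO
[OXX/OOX/X.O] X move#3: (2,1):+1/OXX/OOX/XXO*
[OXX/OOX/XXO] end (terminal -1, O#4); searched OX./O.X/X.O to 9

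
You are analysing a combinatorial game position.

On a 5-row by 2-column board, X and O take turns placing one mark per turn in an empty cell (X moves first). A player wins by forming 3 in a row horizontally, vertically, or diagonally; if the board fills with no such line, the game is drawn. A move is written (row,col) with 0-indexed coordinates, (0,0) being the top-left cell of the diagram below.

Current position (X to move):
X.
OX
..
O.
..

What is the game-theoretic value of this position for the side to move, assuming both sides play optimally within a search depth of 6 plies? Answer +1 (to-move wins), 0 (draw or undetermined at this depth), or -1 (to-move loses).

ply 1, X at X./OX/../O./.. | (0,1)=-1→XX/OX/../O./..; (2,0)=+0→X./OX/X./O./..*; (2,1)=-1→X./OX/.X/O./..; (3,1)=-1→X./OX/../OX/..; (4,0)=-1→X./OX/../O./X.; (4,1)=-1→X./OX/../O./.X
ply 2, O at X./OX/X./O./.. | (0,1)=+0→XO/OX/X./O./..*; (2,1)=+0→X./OX/XO/O./..; (3,1)=+0→X./OX/X./OO/..; (4,0)=-1→X./OX/X./O./O.; (4,1)=-1→X./OX/X./O./.O
ply 3, X at XO/OX/X./O./.. | (2,1)=+0→XO/OX/XX/O./..*; (3,1)=+0→XO/OX/X./OX/..; (4,0)=+0→XO/OX/X./O./X.; (4,1)=+0→XO/OX/X./O./.X
ply 4, O at XO/OX/XX/O./.. | (3,1)=+0→XO/OX/XX/OO/..*; (4,0)=-1→XO/OX/XX/O./O.; (4,1)=-1→XO/OX/XX/O./.O
ply 5, X at XO/OX/XX/OO/.. | (4,0)=+0→XO/OX/XX/OO/X.*; (4,1)=+0→XO/OX/XX/OO/.X
ply 6, O at XO/OX/XX/OO/X. | (4,1)=+0→XO/OX/XX/OO/XO*
ply 7: XO/OX/XX/OO/XO is terminal +0 (X); from X./OX/../O./.. depth 6

value(X./OX/../O./.., X) = 0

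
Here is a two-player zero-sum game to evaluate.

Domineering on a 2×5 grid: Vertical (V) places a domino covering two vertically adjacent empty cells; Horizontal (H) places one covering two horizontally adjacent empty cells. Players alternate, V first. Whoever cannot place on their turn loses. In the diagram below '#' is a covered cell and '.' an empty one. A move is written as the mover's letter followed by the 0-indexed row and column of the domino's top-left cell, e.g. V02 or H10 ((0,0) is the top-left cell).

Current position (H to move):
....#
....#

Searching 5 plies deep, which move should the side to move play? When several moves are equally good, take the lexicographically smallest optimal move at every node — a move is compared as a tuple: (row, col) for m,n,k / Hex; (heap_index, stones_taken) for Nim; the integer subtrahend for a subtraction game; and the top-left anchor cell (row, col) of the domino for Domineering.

H's best at [....#/....#]: H01

[....#/....#] H move#1: H00:-1/##..#/....#, H01:+1/.##.#/....#*, H02:-1/..###/....#, H10:-1/....#/##..#, H11:+1/....#/.##.#, H12:-1/....#/..###
[.##.#/....#] V move#2: V00:-1/###.#/#...#*, V03:-1/.####/...##
[###.#/#...#] H move#3: H11:-1/###.#/###.#, H12:+1/###.#/#.###*
[###.#/#.###] end (terminal -1, V#4); searched ....#/....# to 5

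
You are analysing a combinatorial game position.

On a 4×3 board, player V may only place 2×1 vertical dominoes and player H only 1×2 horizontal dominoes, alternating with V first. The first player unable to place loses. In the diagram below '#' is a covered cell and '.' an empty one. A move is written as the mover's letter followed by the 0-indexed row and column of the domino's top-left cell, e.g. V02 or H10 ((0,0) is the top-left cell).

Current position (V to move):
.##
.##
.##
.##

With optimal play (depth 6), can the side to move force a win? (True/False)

p1 V@[.##/.##/.##/.##]: V00[###/###/.##/.##]+1* V10[.##/###/###/.##]+1 V20[.##/.##/###/###]+1
p2 H@[###/###/.##/.##] terminal -1; root [.##/.##/.##/.##] d6

V winning at [.##/.##/.##/.##]: True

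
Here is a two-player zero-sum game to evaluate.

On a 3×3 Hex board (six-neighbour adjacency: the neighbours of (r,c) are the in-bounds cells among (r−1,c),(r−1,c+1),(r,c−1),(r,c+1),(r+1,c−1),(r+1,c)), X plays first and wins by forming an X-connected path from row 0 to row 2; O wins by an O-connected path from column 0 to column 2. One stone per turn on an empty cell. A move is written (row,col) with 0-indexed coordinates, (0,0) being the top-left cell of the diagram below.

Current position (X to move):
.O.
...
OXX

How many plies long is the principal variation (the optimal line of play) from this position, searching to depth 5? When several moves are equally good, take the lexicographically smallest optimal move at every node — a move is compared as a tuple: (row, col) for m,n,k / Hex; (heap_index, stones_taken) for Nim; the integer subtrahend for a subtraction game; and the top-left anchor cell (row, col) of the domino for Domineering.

p1 X@[.O./.../OXX]: (0,0)[XO./.../OXX]-1 (0,2)[.OX/.../OXX]+1* (1,0)[.O./X../OXX]-1 (1,1)[.O./.X./OXX]-1 (1,2)[.O./..X/OXX]-1
p2 O@[.OX/.../OXX]: (0,0)[OOX/.../OXX]-1* (1,0)[.OX/O../OXX]-1 (1,1)[.OX/.O./OXX]-1 (1,2)[.OX/..O/OXX]-1
p3 X@[OOX/.../OXX]: (1,0)[OOX/X../OXX]+1* (1,1)[OOX/.X./OXX]+1 (1,2)[OOX/..X/OXX]+1
p4 O@[OOX/X../OXX]: (1,1)[OOX/XO./OXX]-1* (1,2)[OOX/X.O/OXX]-1
p5 X@[OOX/XO./OXX]: (1,2)[OOX/XOX/OXX]+1*
p6 O@[OOX/XOX/OXX] terminal -1; root [.O./.../OXX] d5

PV length from [.O./.../OXX]: 5 plies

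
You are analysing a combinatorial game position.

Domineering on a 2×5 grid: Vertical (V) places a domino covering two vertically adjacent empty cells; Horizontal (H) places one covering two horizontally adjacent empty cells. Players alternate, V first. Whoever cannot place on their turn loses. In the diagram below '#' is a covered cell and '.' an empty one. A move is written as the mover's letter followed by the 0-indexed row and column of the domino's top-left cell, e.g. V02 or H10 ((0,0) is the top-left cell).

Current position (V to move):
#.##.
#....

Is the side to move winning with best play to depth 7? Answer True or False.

V winning at [#.##./#....]: False

[#.##./#....] V move#1: V01:-1/####./##...*, V04:-1/#.###/#...#
[####./##...] H move#2: H12:-1/####./####., H13:+1/####./##.##*
[####./##.##] end (terminal -1, V#3); searched #.##./#.... to 7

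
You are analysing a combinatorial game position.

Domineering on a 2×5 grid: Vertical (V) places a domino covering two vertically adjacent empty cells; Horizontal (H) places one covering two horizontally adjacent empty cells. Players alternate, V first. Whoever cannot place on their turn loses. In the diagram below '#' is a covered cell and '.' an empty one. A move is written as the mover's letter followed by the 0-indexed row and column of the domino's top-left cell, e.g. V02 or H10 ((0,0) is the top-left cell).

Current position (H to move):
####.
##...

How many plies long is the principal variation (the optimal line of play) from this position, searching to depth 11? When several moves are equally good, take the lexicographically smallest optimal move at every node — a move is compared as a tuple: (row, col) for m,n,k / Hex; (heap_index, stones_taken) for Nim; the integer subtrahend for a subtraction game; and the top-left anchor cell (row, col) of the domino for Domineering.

PV length from [####./##...]: 1 ply

p1 H@[####./##...]: H12[####./####.]-1 H13[####./##.##]+1*
p2 V@[####./##.##] terminal -1; root [####./##...] d11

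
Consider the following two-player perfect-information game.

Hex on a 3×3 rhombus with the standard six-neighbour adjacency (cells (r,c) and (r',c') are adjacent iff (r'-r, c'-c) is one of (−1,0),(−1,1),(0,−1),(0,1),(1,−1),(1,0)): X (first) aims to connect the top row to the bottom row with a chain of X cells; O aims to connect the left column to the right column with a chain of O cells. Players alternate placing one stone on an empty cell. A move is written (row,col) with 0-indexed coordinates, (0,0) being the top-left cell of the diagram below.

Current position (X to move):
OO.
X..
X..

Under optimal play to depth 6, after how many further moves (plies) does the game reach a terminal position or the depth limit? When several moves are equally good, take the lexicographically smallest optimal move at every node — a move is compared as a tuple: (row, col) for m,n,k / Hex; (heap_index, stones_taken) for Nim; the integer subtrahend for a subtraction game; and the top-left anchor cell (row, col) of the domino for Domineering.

p1 X@[OO./X../X..]: (0,2)[OOX/X../X..]+1* (1,1)[OO./XX./X..]-1 (1,2)[OO./X.X/X..]-1 (2,1)[OO./X../XX.]-1 (2,2)[OO./X../X.X]-1
p2 O@[OOX/X../X..]: (1,1)[OOX/XO./X..]-1* (1,2)[OOX/X.O/X..]-1 (2,1)[OOX/X../XO.]-1 (2,2)[OOX/X../X.O]-1
p3 X@[OOX/XO./X..]: (1,2)[OOX/XOX/X..]+1* (2,1)[OOX/XO./XX.]-1 (2,2)[OOX/XO./X.X]-1
p4 O@[OOX/XOX/X..]: (2,1)[OOX/XOX/XO.]-1* (2,2)[OOX/XOX/X.O]-1
p5 X@[OOX/XOX/XO.]: (2,2)[OOX/XOX/XOX]+1*
p6 O@[OOX/XOX/XOX] terminal -1; root [OO./X../X..] d6

PV length from [OO./X../X..]: 5 plies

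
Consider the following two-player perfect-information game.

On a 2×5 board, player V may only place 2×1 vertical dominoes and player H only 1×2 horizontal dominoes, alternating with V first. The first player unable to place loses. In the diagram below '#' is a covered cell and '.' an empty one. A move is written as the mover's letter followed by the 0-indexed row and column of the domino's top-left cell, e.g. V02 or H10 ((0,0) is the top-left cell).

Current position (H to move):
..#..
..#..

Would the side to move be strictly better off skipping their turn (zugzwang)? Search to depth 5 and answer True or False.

zugzwang(..#../..#.., H) = True

[..#../..#..] H move#1: H00:-1/###../..#..*, H03:-1/..###/..#.., H10:-1/..#../###.., H13:-1/..#../..###
[###../..#..] V move#2: V03:+1/####./..##.*, V04:+1/###.#/..#.#
[####./..##.] H move#3: H10:-1/####./####.*
[####./####.] V move#4: V04:+1/#####/#####*
[#####/#####] end (terminal -1, H#5); searched ..#../..#.. to 5
suppose H passes — search the same position with V to move:
pass> [..#../..#..] V move#1: V00:-1/#.#../#.#..*, V01:-1/.##../.##.., V03:-1/..##./..##., V04:-1/..#.#/..#.#
pass> [#.#../#.#..] H move#2: H03:+1/#.###/#.#..*, H13:+1/#.#../#.###
pass> [#.###/#.#..] V move#3: V01:-1/#####/###..*
pass> [#####/###..] H move#4: H13:+1/#####/#####*
pass> [#####/#####] end (terminal -1, V#5); searched ..#../..#.. to 5
for H: play -1, pass +1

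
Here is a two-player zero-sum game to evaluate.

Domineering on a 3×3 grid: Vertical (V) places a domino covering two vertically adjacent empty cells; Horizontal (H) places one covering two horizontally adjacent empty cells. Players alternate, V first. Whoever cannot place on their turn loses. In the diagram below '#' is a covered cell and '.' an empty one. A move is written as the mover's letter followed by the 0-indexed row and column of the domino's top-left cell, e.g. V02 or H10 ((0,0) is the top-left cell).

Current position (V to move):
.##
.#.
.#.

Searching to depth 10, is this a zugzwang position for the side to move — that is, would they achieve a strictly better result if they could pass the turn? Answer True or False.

[.##/.#./.#.] V move#1: V00:+1/###/##./.#.*, V10:+1/.##/##./##., V12:+1/.##/.##/.##
[###/##./.#.] end (terminal -1, H#2); searched .##/.#./.#. to 10
if V skipped the turn, H would face:
~ [.##/.#./.#.] end (terminal -1, H#1); searched .##/.#./.#. to 10
compare (V): move=+1 vs pass=+1

zugzwang(.##/.#./.#., V) = False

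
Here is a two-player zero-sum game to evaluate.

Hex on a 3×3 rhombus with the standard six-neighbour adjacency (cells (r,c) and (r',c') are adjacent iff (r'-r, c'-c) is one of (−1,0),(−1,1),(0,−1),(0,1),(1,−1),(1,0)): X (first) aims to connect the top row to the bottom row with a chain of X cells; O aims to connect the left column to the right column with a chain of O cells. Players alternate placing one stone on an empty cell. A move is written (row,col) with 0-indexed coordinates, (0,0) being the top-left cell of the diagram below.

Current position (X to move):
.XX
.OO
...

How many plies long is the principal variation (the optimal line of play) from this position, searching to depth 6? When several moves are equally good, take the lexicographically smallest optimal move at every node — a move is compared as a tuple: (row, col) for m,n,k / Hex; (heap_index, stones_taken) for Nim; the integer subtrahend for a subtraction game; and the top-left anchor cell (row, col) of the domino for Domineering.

p1 X@[.XX/.OO/...]: (0,0)[XXX/.OO/...]-1* (1,0)[.XX/XOO/...]-1 (2,0)[.XX/.OO/X..]-1 (2,1)[.XX/.OO/.X.]-1 (2,2)[.XX/.OO/..X]-1
p2 O@[XXX/.OO/...]: (1,0)[XXX/OOO/...]+1* (2,0)[XXX/.OO/O..]+1 (2,1)[XXX/.OO/.O.]+1 (2,2)[XXX/.OO/..O]+1
p3 X@[XXX/OOO/...] terminal -1; root [.XX/.OO/...] d6

PV length from [.XX/.OO/...]: 2 plies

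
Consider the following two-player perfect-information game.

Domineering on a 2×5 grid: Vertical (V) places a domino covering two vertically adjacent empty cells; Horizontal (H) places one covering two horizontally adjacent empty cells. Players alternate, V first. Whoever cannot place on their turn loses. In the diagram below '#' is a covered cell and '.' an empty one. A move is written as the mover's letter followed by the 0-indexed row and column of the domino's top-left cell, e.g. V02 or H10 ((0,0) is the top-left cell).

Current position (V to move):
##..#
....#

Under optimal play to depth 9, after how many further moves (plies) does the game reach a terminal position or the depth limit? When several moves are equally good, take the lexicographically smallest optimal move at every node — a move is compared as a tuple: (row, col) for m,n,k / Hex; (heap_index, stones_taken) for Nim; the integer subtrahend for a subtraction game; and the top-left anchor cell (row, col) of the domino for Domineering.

ply 1, V at ##..#/....# | V02=+1→###.#/..#.#*; V03=-1→##.##/...##
ply 2, H at ###.#/..#.# | H10=-1→###.#/###.#*
ply 3, V at ###.#/###.# | V03=+1→#####/#####*
ply 4: #####/##### is terminal -1 (H); from ##..#/....# depth 9

PV length from [##..#/....#]: 3 plies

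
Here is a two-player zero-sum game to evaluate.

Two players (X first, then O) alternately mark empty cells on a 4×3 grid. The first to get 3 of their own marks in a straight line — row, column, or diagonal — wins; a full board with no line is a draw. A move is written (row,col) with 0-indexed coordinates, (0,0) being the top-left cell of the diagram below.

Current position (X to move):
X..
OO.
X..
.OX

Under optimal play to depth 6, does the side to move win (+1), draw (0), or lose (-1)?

[X../OO./X../.OX] X move#1: (0,1):-1/XX./OO./X../.OX*, (0,2):-1/X.X/OO./X../.OX, (1,2):-1/X../OOX/X../.OX, (2,1):-1/X../OO./XX./.OX, (2,2):-1/X../OO./X.X/.OX, (3,0):-1/X../OO./X../XOX
[XX./OO./X../.OX] O move#2: (0,2):+1/XXO/OO./X../.OX*, (1,2):+1/XX./OOO/X../.OX, (2,1):+1/XX./OO./XO./.OX, (2,2):-1/XX./OO./X.O/.OX, (3,0):-1/XX./OO./X../OOX
[XXO/OO./X../.OX] X move#3: (1,2):-1/XXO/OOX/X../.OX*, (2,1):-1/XXO/OO./XX./.OX, (2,2):-1/XXO/OO./X.X/.OX, (3,0):-1/XXO/OO./X../XOX
[XXO/OOX/X../.OX] O move#4: (2,1):+1/XXO/OOX/XO./.OX*, (2,2):+0/XXO/OOX/X.O/.OX, (3,0):-1/XXO/OOX/X../OOX
[XXO/OOX/XO./.OX] end (terminal -1, X#5); searched X../OO./X../.OX to 6

value(X../OO./X../.OX, X) = -1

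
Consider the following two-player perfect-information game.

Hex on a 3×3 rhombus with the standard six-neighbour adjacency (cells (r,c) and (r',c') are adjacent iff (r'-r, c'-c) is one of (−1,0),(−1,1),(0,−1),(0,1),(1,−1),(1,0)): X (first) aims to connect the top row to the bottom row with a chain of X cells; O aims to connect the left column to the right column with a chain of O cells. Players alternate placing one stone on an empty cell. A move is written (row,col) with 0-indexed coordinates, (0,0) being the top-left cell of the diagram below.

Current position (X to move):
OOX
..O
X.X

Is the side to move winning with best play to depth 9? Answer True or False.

X winning at [OOX/..O/X.X]: True

[OOX/..O/X.X] X move#1: (1,0):-1/OOX/X.O/X.X, (1,1):+1/OOX/.XO/X.X*, (2,1):-1/OOX/..O/XXX
[OOX/.XO/X.X] end (terminal -1, O#2); searched OOX/..O/X.X to 9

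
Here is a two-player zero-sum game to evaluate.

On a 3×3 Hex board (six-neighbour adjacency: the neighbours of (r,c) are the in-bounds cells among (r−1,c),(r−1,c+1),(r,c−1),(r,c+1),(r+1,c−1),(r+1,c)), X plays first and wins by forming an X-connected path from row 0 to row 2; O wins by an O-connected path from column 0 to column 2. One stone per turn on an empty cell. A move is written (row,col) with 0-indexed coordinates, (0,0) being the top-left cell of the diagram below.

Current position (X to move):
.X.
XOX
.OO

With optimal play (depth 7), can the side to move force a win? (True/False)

X winning at [.X./XOX/.OO]: True

p1 X@[.X./XOX/.OO]: (0,0)[XX./XOX/.OO]-1 (0,2)[.XX/XOX/.OO]-1 (2,0)[.X./XOX/XOO]+1*
p2 O@[.X./XOX/XOO] terminal -1; root [.X./XOX/.OO] d7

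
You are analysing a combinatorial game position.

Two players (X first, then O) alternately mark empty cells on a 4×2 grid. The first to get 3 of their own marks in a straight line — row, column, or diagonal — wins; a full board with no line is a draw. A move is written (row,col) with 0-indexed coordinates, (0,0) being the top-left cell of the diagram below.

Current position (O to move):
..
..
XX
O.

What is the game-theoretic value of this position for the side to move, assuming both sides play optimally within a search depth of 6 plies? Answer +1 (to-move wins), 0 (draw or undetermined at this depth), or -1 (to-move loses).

value(../../XX/O., O) = 0

p1 O@[../../XX/O.]: (0,0)[O./../XX/O.]-1 (0,1)[.O/../XX/O.]+0* (1,0)[../O./XX/O.]-1 (1,1)[../.O/XX/O.]+0 (3,1)[../../XX/OO]+0
p2 X@[.O/../XX/O.]: (0,0)[XO/../XX/O.]+0* (1,0)[.O/X./XX/O.]+0 (1,1)[.O/.X/XX/O.]+0 (3,1)[.O/../XX/OX]+0
p3 O@[XO/../XX/O.]: (1,0)[XO/O./XX/O.]+0* (1,1)[XO/.O/XX/O.]-1 (3,1)[XO/../XX/OO]-1
p4 X@[XO/O./XX/O.]: (1,1)[XO/OX/XX/O.]+0* (3,1)[XO/O./XX/OX]+0
p5 O@[XO/OX/XX/O.]: (3,1)[XO/OX/XX/OO]+0*
p6 X@[XO/OX/XX/OO] terminal +0; root [../../XX/O.] d6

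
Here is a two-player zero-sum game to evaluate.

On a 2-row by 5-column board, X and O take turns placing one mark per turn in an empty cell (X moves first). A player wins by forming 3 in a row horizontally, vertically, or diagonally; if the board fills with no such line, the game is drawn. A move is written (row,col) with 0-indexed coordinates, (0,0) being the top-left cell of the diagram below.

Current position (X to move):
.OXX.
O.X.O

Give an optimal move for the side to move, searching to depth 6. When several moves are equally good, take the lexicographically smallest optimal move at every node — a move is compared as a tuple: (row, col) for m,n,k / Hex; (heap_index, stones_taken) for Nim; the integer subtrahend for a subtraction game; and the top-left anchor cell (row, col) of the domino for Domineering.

X's best at [.OXX./O.X.O]: (0,4)

p1 X@[.OXX./O.X.O]: (0,0)[XOXX./O.X.O]+0 (0,4)[.OXXX/O.X.O]+1* (1,1)[.OXX./OXX.O]+1 (1,3)[.OXX./O.XXO]+1
p2 O@[.OXXX/O.X.O] terminal -1; root [.OXX./O.X.O] d6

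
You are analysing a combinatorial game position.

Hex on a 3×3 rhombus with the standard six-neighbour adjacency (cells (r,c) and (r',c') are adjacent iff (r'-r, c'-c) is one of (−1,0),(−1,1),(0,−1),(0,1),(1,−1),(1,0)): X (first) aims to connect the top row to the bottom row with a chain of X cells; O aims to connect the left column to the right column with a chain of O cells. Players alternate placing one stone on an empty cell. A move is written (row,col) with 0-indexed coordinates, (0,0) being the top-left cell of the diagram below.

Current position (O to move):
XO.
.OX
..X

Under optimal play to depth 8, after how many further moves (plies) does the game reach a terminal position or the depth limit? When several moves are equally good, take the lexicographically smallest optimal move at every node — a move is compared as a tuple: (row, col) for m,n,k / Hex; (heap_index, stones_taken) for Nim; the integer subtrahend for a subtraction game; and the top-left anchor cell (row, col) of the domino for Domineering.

[XO./.OX/..X] O move#1: (0,2):+1/XOO/.OX/..X*, (1,0):-1/XO./OOX/..X, (2,0):-1/XO./.OX/O.X, (2,1):-1/XO./.OX/.OX
[XOO/.OX/..X] X move#2: (1,0):-1/XOO/XOX/..X*, (2,0):-1/XOO/.OX/X.X, (2,1):-1/XOO/.OX/.XX
[XOO/XOX/..X] O move#3: (2,0):+1/XOO/XOX/O.X*, (2,1):-1/XOO/XOX/.OX
[XOO/XOX/O.X] end (terminal -1, X#4); searched XO./.OX/..X to 8

PV length from [XO./.OX/..X]: 3 plies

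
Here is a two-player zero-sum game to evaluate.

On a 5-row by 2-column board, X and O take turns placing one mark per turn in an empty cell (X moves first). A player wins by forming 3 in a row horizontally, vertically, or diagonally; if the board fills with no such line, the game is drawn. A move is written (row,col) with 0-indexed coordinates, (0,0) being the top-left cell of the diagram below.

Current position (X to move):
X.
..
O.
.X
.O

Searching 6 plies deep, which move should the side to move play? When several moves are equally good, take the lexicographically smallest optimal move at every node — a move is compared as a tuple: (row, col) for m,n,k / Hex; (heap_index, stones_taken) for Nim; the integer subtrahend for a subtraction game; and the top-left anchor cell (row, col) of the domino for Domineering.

p1 X@[X./../O./.X/.O]: (0,1)[XX/../O./.X/.O]-1 (1,0)[X./X./O./.X/.O]+0* (1,1)[X./.X/O./.X/.O]+0 (2,1)[X./../OX/.X/.O]+0 (3,0)[X./../O./XX/.O]+0 (4,0)[X./../O./.X/XO]+0
p2 O@[X./X./O./.X/.O]: (0,1)[XO/X./O./.X/.O]+0* (1,1)[X./XO/O./.X/.O]+0 (2,1)[X./X./OO/.X/.O]+0 (3,0)[X./X./O./OX/.O]+0 (4,0)[X./X./O./.X/OO]+0
p3 X@[XO/X./O./.X/.O]: (1,1)[XO/XX/O./.X/.O]+0* (2,1)[XO/X./OX/.X/.O]+0 (3,0)[XO/X./O./XX/.O]+0 (4,0)[XO/X./O./.X/XO]+0
p4 O@[XO/XX/O./.X/.O]: (2,1)[XO/XX/OO/.X/.O]+0* (3,0)[XO/XX/O./OX/.O]-1 (4,0)[XO/XX/O./.X/OO]-1
p5 X@[XO/XX/OO/.X/.O]: (3,0)[XO/XX/OO/XX/.O]+0* (4,0)[XO/XX/OO/.X/XO]+0
p6 O@[XO/XX/OO/XX/.O]: (4,0)[XO/XX/OO/XX/OO]+0*
p7 X@[XO/XX/OO/XX/OO] terminal +0; root [X./../O./.X/.O] d6

X's best at [X./../O./.X/.O]: (1,0)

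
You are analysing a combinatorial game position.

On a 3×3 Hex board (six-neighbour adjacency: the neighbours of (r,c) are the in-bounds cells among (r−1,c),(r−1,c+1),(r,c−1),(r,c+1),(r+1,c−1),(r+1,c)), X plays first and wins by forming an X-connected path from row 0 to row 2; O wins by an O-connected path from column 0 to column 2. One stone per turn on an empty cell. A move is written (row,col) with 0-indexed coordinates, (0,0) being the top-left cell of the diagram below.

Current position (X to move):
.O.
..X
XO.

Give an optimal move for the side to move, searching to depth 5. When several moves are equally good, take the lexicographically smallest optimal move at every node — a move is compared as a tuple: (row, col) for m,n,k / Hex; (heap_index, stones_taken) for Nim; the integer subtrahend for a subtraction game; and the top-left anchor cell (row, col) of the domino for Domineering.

X's best at [.O./..X/XO.]: (0,0)

p1 X@[.O./..X/XO.]: (0,0)[XO./..X/XO.]+1* (0,2)[.OX/..X/XO.]+1 (1,0)[.O./X.X/XO.]+1 (1,1)[.O./.XX/XO.]-1 (2,2)[.O./..X/XOX]-1
p2 O@[XO./..X/XO.]: (0,2)[XOO/..X/XO.]-1* (1,0)[XO./O.X/XO.]-1 (1,1)[XO./.OX/XO.]-1 (2,2)[XO./..X/XOO]-1
p3 X@[XOO/..X/XO.]: (1,0)[XOO/X.X/XO.]+1* (1,1)[XOO/.XX/XO.]-1 (2,2)[XOO/..X/XOX]-1
p4 O@[XOO/X.X/XO.] terminal -1; root [.O./..X/XO.] d5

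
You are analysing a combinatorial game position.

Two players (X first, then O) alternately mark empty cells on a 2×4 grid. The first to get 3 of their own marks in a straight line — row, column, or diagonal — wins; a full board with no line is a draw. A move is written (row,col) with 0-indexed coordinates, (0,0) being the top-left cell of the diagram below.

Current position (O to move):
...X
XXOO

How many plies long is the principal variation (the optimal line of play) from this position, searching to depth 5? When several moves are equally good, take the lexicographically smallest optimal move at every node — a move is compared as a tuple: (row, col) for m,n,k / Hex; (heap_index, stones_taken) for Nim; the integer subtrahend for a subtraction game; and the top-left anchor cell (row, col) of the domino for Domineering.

PV length from [...X/XXOO]: 3 plies

p1 O@[...X/XXOO]: (0,0)[O..X/XXOO]+0* (0,1)[.O.X/XXOO]+0 (0,2)[..OX/XXOO]+0
p2 X@[O..X/XXOO]: (0,1)[OX.X/XXOO]+0* (0,2)[O.XX/XXOO]+0
p3 O@[OX.X/XXOO]: (0,2)[OXOX/XXOO]+0*
p4 X@[OXOX/XXOO] terminal +0; root [...X/XXOO] d5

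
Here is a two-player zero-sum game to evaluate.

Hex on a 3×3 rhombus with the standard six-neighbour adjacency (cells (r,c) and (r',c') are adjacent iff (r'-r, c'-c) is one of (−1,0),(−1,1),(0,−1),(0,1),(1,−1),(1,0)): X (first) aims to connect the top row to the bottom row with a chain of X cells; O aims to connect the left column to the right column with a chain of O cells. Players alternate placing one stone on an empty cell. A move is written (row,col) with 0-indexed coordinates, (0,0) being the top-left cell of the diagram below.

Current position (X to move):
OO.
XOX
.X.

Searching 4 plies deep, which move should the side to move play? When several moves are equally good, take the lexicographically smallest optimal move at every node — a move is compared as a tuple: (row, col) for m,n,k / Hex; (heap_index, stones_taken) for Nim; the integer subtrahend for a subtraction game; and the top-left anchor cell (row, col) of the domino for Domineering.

X's best at [OO./XOX/.X.]: (0,2)

[OO./XOX/.X.] X move#1: (0,2):+1/OOX/XOX/.X.*, (2,0):-1/OO./XOX/XX., (2,2):-1/OO./XOX/.XX
[OOX/XOX/.X.] end (terminal -1, O#2); searched OO./XOX/.X. to 4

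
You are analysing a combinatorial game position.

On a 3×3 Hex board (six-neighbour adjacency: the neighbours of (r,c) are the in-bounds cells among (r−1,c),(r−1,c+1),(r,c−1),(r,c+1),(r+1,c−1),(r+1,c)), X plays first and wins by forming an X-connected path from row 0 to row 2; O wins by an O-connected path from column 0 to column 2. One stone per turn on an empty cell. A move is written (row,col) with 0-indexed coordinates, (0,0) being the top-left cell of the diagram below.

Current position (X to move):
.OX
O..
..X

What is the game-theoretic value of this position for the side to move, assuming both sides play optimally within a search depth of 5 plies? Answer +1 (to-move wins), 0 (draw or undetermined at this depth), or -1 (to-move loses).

value(.OX/O../..X, X) = +1

ply 1, X at .OX/O../..X | (0,0)=+1→XOX/O../..X*; (1,1)=+1→.OX/OX./..X; (1,2)=+1→.OX/O.X/..X; (2,0)=+1→.OX/O../X.X; (2,1)=+1→.OX/O../.XX
ply 2, O at XOX/O../..X | (1,1)=-1→XOX/OO./..X*; (1,2)=-1→XOX/O.O/..X; (2,0)=-1→XOX/O../O.X; (2,1)=-1→XOX/O../.OX
ply 3, X at XOX/OO./..X | (1,2)=+1→XOX/OOX/..X*; (2,0)=-1→XOX/OO./X.X; (2,1)=-1→XOX/OO./.XX
ply 4: XOX/OOX/..X is terminal -1 (O); from .OX/O../..X depth 5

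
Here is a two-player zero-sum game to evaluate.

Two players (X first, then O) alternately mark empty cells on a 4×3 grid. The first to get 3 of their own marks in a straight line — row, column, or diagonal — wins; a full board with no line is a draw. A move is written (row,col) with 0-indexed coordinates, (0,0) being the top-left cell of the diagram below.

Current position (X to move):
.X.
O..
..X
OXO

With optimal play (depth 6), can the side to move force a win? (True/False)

X winning at [.X./O../..X/OXO]: False

[.X./O../..X/OXO] X move#1: (0,0):-1/XX./O../..X/OXO*, (0,2):-1/.XX/O../..X/OXO, (1,1):-1/.X./OX./..X/OXO, (1,2):-1/.X./O.X/..X/OXO, (2,0):-1/.X./O../X.X/OXO, (2,1):-1/.X./O../.XX/OXO
[XX./O../..X/OXO] O move#2: (0,2):-1/XXO/O../..X/OXO, (1,1):-1/XX./OO./..X/OXO, (1,2):-1/XX./O.O/..X/OXO, (2,0):+1/XX./O../O.X/OXO*, (2,1):+1/XX./O../.OX/OXO
[XX./O../O.X/OXO] end (terminal -1, X#3); searched .X./O../..X/OXO to 6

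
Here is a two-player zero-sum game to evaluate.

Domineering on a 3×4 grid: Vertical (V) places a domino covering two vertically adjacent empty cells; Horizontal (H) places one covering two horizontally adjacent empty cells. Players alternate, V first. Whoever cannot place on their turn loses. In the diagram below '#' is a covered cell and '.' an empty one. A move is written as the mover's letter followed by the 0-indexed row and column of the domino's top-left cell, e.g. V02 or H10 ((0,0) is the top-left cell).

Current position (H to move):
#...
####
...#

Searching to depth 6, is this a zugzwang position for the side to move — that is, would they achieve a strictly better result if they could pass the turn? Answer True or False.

zugzwang(#.../####/...#, H) = False

[#.../####/...#] H move#1: H01:+1/###./####/...#*, H02:+1/#.##/####/...#, H20:+1/#.../####/##.#, H21:+1/#.../####/.###
[###./####/...#] end (terminal -1, V#2); searched #.../####/...# to 6
suppose H passes — search the same position with V to move:
pass> [#.../####/...#] end (terminal -1, V#1); searched #.../####/...# to 6
for H: play +1, pass +1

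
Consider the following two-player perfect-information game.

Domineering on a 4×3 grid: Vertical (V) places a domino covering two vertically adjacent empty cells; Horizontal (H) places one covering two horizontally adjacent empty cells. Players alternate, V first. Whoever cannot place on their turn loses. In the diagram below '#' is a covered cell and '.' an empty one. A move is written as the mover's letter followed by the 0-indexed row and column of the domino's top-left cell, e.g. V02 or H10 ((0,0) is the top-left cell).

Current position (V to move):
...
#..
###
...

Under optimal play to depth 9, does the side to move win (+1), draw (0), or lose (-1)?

value(.../#../###/..., V) = +1

[.../#../###/...] V move#1: V01:+1/.#./##./###/...*, V02:-1/..#/#.#/###/...
[.#./##./###/...] H move#2: H30:-1/.#./##./###/##.*, H31:-1/.#./##./###/.##
[.#./##./###/##.] V move#3: V02:+1/.##/###/###/##.*
[.##/###/###/##.] end (terminal -1, H#4); searched .../#../###/... to 9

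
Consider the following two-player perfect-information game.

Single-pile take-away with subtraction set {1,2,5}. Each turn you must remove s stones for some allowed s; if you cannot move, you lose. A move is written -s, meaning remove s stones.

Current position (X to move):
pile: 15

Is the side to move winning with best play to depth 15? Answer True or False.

X winning at [15]: False

ply 1, X at 15 | -1=-1→14*; -2=-1→13; -5=-1→10
ply 2, O at 14 | -1=-1→13; -2=+1→12*; -5=+1→9
ply 3, X at 12 | -1=-1→11*; -2=-1→10; -5=-1→7
ply 4, O at 11 | -1=-1→10; -2=+1→9*; -5=+1→6
ply 5, X at 9 | -1=-1→8*; -2=-1→7; -5=-1→4
ply 6, O at 8 | -1=-1→7; -2=+1→6*; -5=+1→3
ply 7, X at 6 | -1=-1→5*; -2=-1→4; -5=-1→1
ply 8, O at 5 | -1=-1→4; -2=+1→3*; -5=+1→0
ply 9, X at 3 | -1=-1→2*; -2=-1→1
ply 10, O at 2 | -1=-1→1; -2=+1→0*
ply 11: 0 is terminal -1 (X); from 15 depth 15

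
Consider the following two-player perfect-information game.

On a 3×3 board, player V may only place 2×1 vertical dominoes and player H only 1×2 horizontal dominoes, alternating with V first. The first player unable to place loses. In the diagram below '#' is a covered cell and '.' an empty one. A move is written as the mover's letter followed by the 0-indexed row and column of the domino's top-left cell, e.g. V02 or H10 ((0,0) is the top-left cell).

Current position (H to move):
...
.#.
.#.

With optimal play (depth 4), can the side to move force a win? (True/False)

H winning at [.../.#./.#.]: False

[.../.#./.#.] H move#1: H00:-1/##./.#./.#.*, H01:-1/.##/.#./.#.
[##./.#./.#.] V move#2: V02:+1/###/.##/.#.*, V10:+1/##./##./##., V12:+1/##./.##/.##
[###/.##/.#.] end (terminal -1, H#3); searched .../.#./.#. to 4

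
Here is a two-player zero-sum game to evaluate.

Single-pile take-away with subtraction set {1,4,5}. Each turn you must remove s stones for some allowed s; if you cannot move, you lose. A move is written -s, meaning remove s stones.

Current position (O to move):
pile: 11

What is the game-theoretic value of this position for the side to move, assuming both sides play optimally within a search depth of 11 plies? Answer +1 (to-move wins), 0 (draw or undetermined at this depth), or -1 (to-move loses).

[11] O move#1: -1:+1/10*, -4:-1/7, -5:-1/6
[10] X move#2: -1:-1/9*, -4:-1/6, -5:-1/5
[9] O move#3: -1:+1/8*, -4:-1/5, -5:-1/4
[8] X move#4: -1:-1/7*, -4:-1/4, -5:-1/3
[7] O move#5: -1:-1/6, -4:-1/3, -5:+1/2*
[2] X move#6: -1:-1/1*
[1] O move#7: -1:+1/0*
[0] end (terminal -1, X#8); searched 11 to 11

value(11, O) = +1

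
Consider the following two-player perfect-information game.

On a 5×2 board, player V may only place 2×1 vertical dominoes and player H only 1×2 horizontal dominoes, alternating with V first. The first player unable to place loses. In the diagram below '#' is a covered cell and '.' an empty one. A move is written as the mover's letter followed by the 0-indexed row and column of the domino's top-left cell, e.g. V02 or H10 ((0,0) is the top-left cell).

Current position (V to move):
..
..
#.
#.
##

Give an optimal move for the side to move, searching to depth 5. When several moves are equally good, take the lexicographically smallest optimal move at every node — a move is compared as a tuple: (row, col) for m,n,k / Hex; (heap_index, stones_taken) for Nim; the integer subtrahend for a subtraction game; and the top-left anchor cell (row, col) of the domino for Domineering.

ply 1, V at ../../#./#./## | V00=+1→#./#./#./#./##*; V01=+1→.#/.#/#./#./##; V11=-1→../.#/##/#./##; V21=-1→../../##/##/##
ply 2: #./#./#./#./## is terminal -1 (H); from ../../#./#./## depth 5

V's best at [../../#./#./##]: V00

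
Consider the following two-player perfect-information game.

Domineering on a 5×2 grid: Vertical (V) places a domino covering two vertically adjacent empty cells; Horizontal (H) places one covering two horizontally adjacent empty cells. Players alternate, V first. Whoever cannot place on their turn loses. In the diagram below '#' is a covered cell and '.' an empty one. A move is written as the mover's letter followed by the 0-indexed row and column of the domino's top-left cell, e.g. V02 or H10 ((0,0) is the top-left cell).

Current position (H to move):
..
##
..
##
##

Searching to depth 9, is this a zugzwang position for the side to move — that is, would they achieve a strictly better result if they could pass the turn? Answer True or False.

zugzwang(../##/../##/##, H) = False

[../##/../##/##] H move#1: H00:+1/##/##/../##/##*, H20:+1/../##/##/##/##
[##/##/../##/##] end (terminal -1, V#2); searched ../##/../##/## to 9
pass branch (V moves first from the same position):
  | [../##/../##/##] end (terminal -1, V#1); searched ../##/../##/## to 9
H moving scores +1; H passing scores +1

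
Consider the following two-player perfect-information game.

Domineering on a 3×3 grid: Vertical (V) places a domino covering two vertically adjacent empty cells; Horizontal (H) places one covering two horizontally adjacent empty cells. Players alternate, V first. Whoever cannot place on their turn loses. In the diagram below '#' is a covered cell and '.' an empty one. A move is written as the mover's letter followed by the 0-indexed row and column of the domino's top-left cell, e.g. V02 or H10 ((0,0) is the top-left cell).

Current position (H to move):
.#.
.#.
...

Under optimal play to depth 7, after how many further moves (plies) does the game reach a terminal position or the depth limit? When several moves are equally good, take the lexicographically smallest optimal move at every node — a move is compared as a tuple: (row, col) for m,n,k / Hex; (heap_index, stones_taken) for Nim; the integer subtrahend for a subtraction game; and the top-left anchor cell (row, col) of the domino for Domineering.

PV length from [.#./.#./...]: 2 plies

ply 1, H at .#./.#./... | H20=-1→.#./.#./##.*; H21=-1→.#./.#./.##
ply 2, V at .#./.#./##. | V00=+1→##./##./##.*; V02=+1→.##/.##/##.; V12=+1→.#./.##/###
ply 3: ##./##./##. is terminal -1 (H); from .#./.#./... depth 7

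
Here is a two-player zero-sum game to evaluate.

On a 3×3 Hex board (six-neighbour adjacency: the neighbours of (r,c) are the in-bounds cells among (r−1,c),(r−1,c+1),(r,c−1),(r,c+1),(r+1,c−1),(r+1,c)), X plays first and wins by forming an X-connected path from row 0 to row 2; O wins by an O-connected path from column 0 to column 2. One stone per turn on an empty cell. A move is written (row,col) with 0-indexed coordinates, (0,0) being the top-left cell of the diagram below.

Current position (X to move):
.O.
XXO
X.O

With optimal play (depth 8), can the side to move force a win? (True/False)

X winning at [.O./XXO/X.O]: True

p1 X@[.O./XXO/X.O]: (0,0)[XO./XXO/X.O]+1* (0,2)[.OX/XXO/X.O]+1 (2,1)[.O./XXO/XXO]+1
p2 O@[XO./XXO/X.O] terminal -1; root [.O./XXO/X.O] d8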